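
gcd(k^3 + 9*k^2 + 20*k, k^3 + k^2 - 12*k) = k^2 + 4*k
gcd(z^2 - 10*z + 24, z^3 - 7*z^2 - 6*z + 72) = z^2 - 10*z + 24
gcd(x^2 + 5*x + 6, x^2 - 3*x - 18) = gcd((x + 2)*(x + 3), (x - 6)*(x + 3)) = x + 3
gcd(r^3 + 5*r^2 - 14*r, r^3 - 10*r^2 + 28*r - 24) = r - 2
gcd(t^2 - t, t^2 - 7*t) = t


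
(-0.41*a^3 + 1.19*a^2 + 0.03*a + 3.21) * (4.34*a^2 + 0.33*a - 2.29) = -1.7794*a^5 + 5.0293*a^4 + 1.4618*a^3 + 11.2162*a^2 + 0.9906*a - 7.3509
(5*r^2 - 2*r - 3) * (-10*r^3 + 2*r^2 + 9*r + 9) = -50*r^5 + 30*r^4 + 71*r^3 + 21*r^2 - 45*r - 27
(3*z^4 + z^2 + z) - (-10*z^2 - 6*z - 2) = 3*z^4 + 11*z^2 + 7*z + 2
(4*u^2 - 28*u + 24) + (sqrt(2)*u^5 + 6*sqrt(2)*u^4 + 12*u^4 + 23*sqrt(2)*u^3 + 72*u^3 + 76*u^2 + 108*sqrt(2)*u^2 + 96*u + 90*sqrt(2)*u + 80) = sqrt(2)*u^5 + 6*sqrt(2)*u^4 + 12*u^4 + 23*sqrt(2)*u^3 + 72*u^3 + 80*u^2 + 108*sqrt(2)*u^2 + 68*u + 90*sqrt(2)*u + 104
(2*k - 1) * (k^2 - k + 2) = 2*k^3 - 3*k^2 + 5*k - 2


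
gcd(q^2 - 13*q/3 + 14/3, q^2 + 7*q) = 1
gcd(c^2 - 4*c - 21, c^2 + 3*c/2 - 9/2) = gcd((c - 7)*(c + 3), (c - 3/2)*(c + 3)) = c + 3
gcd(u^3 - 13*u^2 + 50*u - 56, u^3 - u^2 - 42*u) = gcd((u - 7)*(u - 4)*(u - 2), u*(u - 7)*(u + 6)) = u - 7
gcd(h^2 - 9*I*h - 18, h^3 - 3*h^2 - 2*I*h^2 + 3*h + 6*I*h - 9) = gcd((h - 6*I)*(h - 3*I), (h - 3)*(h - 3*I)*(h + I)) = h - 3*I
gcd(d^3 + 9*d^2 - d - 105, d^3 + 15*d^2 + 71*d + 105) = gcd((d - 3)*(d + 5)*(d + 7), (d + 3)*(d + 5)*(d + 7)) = d^2 + 12*d + 35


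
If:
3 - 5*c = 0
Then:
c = 3/5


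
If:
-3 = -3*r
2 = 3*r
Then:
No Solution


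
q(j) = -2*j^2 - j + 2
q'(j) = -4*j - 1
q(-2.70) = -9.88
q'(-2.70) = 9.80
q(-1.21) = 0.28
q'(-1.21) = 3.84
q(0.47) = 1.09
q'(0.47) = -2.88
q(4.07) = -35.20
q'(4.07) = -17.28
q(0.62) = 0.61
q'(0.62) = -3.48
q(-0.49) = 2.01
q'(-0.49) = 0.96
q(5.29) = -59.26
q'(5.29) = -22.16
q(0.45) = 1.14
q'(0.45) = -2.80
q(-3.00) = -13.00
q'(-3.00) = 11.00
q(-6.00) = -64.00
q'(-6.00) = 23.00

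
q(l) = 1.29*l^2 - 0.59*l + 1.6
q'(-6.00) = -16.07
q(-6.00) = 51.58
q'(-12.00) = -31.55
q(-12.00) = 194.44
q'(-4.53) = -12.28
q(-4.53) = 30.74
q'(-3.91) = -10.68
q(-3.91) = 23.63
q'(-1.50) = -4.46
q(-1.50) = 5.39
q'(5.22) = 12.88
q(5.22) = 33.67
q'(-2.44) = -6.89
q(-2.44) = 10.72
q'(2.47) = 5.78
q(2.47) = 8.01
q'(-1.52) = -4.51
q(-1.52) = 5.48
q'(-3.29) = -9.08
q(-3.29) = 17.50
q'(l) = 2.58*l - 0.59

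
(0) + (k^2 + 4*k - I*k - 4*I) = k^2 + 4*k - I*k - 4*I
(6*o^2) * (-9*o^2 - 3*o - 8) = -54*o^4 - 18*o^3 - 48*o^2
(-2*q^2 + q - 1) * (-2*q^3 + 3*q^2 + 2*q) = 4*q^5 - 8*q^4 + q^3 - q^2 - 2*q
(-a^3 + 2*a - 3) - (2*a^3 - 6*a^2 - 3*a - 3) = -3*a^3 + 6*a^2 + 5*a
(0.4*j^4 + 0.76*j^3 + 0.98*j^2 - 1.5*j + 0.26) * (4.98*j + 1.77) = 1.992*j^5 + 4.4928*j^4 + 6.2256*j^3 - 5.7354*j^2 - 1.3602*j + 0.4602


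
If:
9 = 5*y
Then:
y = 9/5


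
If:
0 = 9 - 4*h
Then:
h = 9/4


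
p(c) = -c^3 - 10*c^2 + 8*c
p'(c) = -3*c^2 - 20*c + 8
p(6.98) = -771.43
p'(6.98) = -277.76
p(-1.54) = -32.38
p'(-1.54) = 31.69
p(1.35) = -9.89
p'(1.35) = -24.47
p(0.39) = 1.54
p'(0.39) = -0.26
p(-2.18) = -54.60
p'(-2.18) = 37.34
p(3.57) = -144.39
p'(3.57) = -101.63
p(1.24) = -7.36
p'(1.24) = -21.41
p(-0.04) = -0.34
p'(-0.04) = 8.80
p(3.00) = -93.00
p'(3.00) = -79.00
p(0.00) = 0.00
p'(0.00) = 8.00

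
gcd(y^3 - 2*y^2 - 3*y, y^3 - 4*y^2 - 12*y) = y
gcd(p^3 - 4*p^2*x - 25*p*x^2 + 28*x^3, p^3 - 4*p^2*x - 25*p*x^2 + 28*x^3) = p^3 - 4*p^2*x - 25*p*x^2 + 28*x^3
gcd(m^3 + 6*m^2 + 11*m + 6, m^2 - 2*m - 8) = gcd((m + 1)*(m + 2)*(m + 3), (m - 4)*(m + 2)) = m + 2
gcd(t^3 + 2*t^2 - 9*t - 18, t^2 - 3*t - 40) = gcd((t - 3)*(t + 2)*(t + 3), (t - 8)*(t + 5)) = 1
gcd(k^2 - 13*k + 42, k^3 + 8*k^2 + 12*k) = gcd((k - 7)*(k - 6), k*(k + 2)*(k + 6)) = 1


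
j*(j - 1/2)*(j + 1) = j^3 + j^2/2 - j/2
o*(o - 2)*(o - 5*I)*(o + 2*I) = o^4 - 2*o^3 - 3*I*o^3 + 10*o^2 + 6*I*o^2 - 20*o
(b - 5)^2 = b^2 - 10*b + 25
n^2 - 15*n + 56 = (n - 8)*(n - 7)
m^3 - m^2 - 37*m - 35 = (m - 7)*(m + 1)*(m + 5)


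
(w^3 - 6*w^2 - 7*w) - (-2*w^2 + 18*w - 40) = w^3 - 4*w^2 - 25*w + 40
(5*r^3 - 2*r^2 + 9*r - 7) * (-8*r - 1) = -40*r^4 + 11*r^3 - 70*r^2 + 47*r + 7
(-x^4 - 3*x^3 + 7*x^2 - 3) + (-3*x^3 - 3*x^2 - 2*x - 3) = -x^4 - 6*x^3 + 4*x^2 - 2*x - 6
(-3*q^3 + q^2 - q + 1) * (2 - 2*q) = 6*q^4 - 8*q^3 + 4*q^2 - 4*q + 2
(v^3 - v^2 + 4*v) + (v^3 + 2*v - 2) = 2*v^3 - v^2 + 6*v - 2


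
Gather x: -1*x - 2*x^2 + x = -2*x^2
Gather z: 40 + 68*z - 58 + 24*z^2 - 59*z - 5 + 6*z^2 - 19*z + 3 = 30*z^2 - 10*z - 20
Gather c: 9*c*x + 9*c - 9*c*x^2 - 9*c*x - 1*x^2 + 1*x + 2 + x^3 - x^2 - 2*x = c*(9 - 9*x^2) + x^3 - 2*x^2 - x + 2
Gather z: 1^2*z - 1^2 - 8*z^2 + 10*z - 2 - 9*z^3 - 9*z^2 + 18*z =-9*z^3 - 17*z^2 + 29*z - 3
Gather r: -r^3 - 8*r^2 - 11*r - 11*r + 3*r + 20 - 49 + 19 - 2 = -r^3 - 8*r^2 - 19*r - 12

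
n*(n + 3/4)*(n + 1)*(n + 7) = n^4 + 35*n^3/4 + 13*n^2 + 21*n/4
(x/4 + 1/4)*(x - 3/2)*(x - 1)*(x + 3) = x^4/4 + 3*x^3/8 - 11*x^2/8 - 3*x/8 + 9/8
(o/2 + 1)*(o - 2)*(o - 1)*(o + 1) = o^4/2 - 5*o^2/2 + 2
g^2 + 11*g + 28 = (g + 4)*(g + 7)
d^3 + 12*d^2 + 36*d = d*(d + 6)^2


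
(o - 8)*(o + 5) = o^2 - 3*o - 40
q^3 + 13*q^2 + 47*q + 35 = (q + 1)*(q + 5)*(q + 7)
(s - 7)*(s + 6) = s^2 - s - 42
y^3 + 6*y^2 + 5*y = y*(y + 1)*(y + 5)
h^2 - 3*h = h*(h - 3)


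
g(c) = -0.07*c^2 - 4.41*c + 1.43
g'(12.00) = -6.09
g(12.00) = -61.57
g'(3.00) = -4.83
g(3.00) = -12.43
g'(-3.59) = -3.91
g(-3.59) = 16.36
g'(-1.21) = -4.24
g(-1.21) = 6.66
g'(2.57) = -4.77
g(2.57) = -10.37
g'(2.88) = -4.81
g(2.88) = -11.85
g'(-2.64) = -4.04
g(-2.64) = 12.58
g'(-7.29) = -3.39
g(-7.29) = 29.86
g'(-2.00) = -4.13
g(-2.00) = 9.97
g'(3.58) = -4.91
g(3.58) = -15.25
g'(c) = -0.14*c - 4.41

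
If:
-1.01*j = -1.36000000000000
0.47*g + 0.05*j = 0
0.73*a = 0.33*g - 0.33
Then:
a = -0.52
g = -0.14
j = 1.35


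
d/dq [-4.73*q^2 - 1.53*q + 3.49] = -9.46*q - 1.53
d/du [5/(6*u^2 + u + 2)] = 5*(-12*u - 1)/(6*u^2 + u + 2)^2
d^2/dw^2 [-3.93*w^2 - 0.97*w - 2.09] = -7.86000000000000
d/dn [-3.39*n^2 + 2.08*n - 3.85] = 2.08 - 6.78*n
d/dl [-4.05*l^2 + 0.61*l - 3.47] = 0.61 - 8.1*l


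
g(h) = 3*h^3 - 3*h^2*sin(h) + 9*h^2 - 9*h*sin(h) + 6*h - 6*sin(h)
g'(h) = -3*h^2*cos(h) + 9*h^2 - 6*h*sin(h) - 9*h*cos(h) + 18*h - 9*sin(h) - 6*cos(h) + 6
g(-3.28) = -29.92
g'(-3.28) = 53.93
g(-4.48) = -141.19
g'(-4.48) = 129.36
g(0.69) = 0.73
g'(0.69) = 3.82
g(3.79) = 365.58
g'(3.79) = 288.98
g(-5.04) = -220.58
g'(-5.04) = 152.15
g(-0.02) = -0.00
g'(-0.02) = 0.00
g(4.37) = 545.12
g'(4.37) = 324.16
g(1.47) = 12.22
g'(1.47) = 31.59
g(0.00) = 0.00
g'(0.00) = 0.00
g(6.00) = 1054.94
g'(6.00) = 289.27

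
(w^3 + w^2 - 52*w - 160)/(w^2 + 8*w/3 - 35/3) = 3*(w^2 - 4*w - 32)/(3*w - 7)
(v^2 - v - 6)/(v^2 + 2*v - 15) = (v + 2)/(v + 5)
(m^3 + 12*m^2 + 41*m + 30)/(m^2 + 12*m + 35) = (m^2 + 7*m + 6)/(m + 7)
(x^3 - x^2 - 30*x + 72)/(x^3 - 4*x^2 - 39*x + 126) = (x - 4)/(x - 7)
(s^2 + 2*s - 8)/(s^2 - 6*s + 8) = (s + 4)/(s - 4)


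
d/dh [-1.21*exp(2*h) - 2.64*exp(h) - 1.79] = (-2.42*exp(h) - 2.64)*exp(h)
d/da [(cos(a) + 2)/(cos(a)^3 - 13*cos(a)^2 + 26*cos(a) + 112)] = (2*cos(a) - 15)*sin(a)/((cos(a) - 8)^2*(cos(a) - 7)^2)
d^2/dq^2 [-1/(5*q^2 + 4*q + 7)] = 2*(25*q^2 + 20*q - 4*(5*q + 2)^2 + 35)/(5*q^2 + 4*q + 7)^3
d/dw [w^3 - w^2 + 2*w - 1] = 3*w^2 - 2*w + 2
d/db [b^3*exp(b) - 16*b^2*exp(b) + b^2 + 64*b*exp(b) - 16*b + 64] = b^3*exp(b) - 13*b^2*exp(b) + 32*b*exp(b) + 2*b + 64*exp(b) - 16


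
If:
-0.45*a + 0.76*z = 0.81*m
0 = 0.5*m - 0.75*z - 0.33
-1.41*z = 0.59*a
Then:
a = -2.06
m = 1.95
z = 0.86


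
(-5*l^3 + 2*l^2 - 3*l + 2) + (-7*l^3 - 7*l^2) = -12*l^3 - 5*l^2 - 3*l + 2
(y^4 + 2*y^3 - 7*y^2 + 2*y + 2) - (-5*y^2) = y^4 + 2*y^3 - 2*y^2 + 2*y + 2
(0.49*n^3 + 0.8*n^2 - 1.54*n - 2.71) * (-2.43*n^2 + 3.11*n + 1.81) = -1.1907*n^5 - 0.4201*n^4 + 7.1171*n^3 + 3.2439*n^2 - 11.2155*n - 4.9051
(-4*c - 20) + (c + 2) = -3*c - 18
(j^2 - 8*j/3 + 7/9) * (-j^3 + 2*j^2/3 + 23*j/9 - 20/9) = -j^5 + 10*j^4/3 - 230*j^2/27 + 641*j/81 - 140/81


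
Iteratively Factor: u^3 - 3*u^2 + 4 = (u - 2)*(u^2 - u - 2) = (u - 2)^2*(u + 1)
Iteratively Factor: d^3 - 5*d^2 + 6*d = (d)*(d^2 - 5*d + 6) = d*(d - 2)*(d - 3)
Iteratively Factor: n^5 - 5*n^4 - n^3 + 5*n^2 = (n)*(n^4 - 5*n^3 - n^2 + 5*n) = n*(n + 1)*(n^3 - 6*n^2 + 5*n) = n^2*(n + 1)*(n^2 - 6*n + 5) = n^2*(n - 5)*(n + 1)*(n - 1)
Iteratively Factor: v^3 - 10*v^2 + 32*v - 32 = (v - 4)*(v^2 - 6*v + 8) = (v - 4)*(v - 2)*(v - 4)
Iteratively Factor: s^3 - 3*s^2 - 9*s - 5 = (s - 5)*(s^2 + 2*s + 1) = (s - 5)*(s + 1)*(s + 1)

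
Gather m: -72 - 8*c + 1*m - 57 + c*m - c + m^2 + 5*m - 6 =-9*c + m^2 + m*(c + 6) - 135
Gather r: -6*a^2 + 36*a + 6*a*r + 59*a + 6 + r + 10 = -6*a^2 + 95*a + r*(6*a + 1) + 16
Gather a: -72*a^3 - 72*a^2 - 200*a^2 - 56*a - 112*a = -72*a^3 - 272*a^2 - 168*a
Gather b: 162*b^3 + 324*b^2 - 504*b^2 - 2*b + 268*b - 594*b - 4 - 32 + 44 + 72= 162*b^3 - 180*b^2 - 328*b + 80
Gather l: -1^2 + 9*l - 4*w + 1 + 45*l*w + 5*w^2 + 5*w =l*(45*w + 9) + 5*w^2 + w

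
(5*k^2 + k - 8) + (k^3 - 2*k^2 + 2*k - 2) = k^3 + 3*k^2 + 3*k - 10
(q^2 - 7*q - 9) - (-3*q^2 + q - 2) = 4*q^2 - 8*q - 7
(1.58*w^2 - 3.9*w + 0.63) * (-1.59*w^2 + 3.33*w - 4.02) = -2.5122*w^4 + 11.4624*w^3 - 20.3403*w^2 + 17.7759*w - 2.5326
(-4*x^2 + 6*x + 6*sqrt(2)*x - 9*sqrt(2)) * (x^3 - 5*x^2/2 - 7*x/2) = -4*x^5 + 6*sqrt(2)*x^4 + 16*x^4 - 24*sqrt(2)*x^3 - x^3 - 21*x^2 + 3*sqrt(2)*x^2/2 + 63*sqrt(2)*x/2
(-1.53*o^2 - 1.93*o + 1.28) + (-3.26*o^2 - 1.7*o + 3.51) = -4.79*o^2 - 3.63*o + 4.79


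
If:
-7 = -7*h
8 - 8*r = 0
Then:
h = 1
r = 1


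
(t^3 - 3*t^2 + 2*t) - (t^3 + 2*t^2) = -5*t^2 + 2*t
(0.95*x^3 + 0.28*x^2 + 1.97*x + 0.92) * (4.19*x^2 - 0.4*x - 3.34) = 3.9805*x^5 + 0.7932*x^4 + 4.9693*x^3 + 2.1316*x^2 - 6.9478*x - 3.0728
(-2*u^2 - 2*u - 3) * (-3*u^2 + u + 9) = 6*u^4 + 4*u^3 - 11*u^2 - 21*u - 27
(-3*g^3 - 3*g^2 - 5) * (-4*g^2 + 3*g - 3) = 12*g^5 + 3*g^4 + 29*g^2 - 15*g + 15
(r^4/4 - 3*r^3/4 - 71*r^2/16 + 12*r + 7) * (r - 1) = r^5/4 - r^4 - 59*r^3/16 + 263*r^2/16 - 5*r - 7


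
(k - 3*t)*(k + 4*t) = k^2 + k*t - 12*t^2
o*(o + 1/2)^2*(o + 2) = o^4 + 3*o^3 + 9*o^2/4 + o/2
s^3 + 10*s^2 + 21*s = s*(s + 3)*(s + 7)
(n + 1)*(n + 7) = n^2 + 8*n + 7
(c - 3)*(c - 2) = c^2 - 5*c + 6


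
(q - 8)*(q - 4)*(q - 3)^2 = q^4 - 18*q^3 + 113*q^2 - 300*q + 288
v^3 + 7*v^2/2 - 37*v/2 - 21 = (v - 7/2)*(v + 1)*(v + 6)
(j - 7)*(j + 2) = j^2 - 5*j - 14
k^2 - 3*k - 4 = (k - 4)*(k + 1)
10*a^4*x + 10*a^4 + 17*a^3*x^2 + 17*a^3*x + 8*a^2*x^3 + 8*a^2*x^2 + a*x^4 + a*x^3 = (a + x)*(2*a + x)*(5*a + x)*(a*x + a)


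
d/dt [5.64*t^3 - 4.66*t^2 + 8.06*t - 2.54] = 16.92*t^2 - 9.32*t + 8.06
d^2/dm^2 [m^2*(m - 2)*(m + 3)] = 12*m^2 + 6*m - 12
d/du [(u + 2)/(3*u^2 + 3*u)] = (u*(u + 1) - (u + 2)*(2*u + 1))/(3*u^2*(u + 1)^2)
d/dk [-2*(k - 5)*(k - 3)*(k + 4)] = -6*k^2 + 16*k + 34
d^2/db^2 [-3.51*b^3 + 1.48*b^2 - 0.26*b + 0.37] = 2.96 - 21.06*b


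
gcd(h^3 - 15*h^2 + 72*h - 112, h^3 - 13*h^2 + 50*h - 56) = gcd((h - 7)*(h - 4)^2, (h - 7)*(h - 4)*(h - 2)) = h^2 - 11*h + 28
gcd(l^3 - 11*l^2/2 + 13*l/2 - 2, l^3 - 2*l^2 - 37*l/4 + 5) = l^2 - 9*l/2 + 2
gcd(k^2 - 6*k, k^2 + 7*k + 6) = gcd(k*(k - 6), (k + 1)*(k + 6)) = 1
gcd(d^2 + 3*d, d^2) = d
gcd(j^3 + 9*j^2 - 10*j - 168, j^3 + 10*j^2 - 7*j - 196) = j^2 + 3*j - 28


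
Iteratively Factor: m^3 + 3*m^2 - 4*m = (m + 4)*(m^2 - m) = (m - 1)*(m + 4)*(m)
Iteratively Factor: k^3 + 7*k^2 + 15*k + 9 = (k + 3)*(k^2 + 4*k + 3) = (k + 1)*(k + 3)*(k + 3)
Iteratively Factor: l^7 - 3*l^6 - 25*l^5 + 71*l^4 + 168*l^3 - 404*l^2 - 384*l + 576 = (l - 4)*(l^6 + l^5 - 21*l^4 - 13*l^3 + 116*l^2 + 60*l - 144) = (l - 4)*(l + 2)*(l^5 - l^4 - 19*l^3 + 25*l^2 + 66*l - 72) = (l - 4)*(l + 2)^2*(l^4 - 3*l^3 - 13*l^2 + 51*l - 36) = (l - 4)*(l + 2)^2*(l + 4)*(l^3 - 7*l^2 + 15*l - 9) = (l - 4)*(l - 1)*(l + 2)^2*(l + 4)*(l^2 - 6*l + 9) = (l - 4)*(l - 3)*(l - 1)*(l + 2)^2*(l + 4)*(l - 3)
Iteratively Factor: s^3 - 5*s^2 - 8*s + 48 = (s + 3)*(s^2 - 8*s + 16) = (s - 4)*(s + 3)*(s - 4)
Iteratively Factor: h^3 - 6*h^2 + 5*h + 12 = (h - 3)*(h^2 - 3*h - 4) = (h - 3)*(h + 1)*(h - 4)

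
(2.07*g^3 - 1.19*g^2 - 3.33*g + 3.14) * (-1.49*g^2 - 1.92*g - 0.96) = -3.0843*g^5 - 2.2013*g^4 + 5.2593*g^3 + 2.8574*g^2 - 2.832*g - 3.0144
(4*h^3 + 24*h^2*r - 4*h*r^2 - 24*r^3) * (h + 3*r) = 4*h^4 + 36*h^3*r + 68*h^2*r^2 - 36*h*r^3 - 72*r^4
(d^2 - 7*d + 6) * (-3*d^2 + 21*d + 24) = -3*d^4 + 42*d^3 - 141*d^2 - 42*d + 144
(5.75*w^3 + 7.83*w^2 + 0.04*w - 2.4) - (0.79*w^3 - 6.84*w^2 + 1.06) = 4.96*w^3 + 14.67*w^2 + 0.04*w - 3.46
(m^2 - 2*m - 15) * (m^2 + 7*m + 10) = m^4 + 5*m^3 - 19*m^2 - 125*m - 150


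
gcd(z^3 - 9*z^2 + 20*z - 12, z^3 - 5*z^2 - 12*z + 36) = z^2 - 8*z + 12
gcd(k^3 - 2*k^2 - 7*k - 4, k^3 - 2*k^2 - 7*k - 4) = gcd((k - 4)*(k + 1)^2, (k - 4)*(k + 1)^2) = k^3 - 2*k^2 - 7*k - 4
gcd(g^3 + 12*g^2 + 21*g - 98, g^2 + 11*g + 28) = g + 7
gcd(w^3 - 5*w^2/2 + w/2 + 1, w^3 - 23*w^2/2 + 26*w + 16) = w + 1/2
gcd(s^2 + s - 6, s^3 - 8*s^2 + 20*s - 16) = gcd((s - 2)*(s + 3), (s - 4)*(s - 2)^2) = s - 2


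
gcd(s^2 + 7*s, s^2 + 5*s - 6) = 1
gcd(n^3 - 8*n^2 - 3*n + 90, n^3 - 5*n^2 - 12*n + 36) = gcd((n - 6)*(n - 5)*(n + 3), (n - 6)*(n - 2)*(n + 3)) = n^2 - 3*n - 18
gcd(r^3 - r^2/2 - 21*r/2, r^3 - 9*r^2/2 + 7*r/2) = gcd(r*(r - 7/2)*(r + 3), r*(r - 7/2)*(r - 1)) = r^2 - 7*r/2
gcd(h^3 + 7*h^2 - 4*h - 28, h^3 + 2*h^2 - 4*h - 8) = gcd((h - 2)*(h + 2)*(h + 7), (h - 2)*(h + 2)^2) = h^2 - 4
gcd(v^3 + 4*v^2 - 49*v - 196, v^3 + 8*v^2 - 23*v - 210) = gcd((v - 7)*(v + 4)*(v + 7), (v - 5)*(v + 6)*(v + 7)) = v + 7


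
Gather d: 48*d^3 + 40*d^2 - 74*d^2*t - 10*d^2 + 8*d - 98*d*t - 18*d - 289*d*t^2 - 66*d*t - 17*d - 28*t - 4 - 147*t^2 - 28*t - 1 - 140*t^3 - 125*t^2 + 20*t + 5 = 48*d^3 + d^2*(30 - 74*t) + d*(-289*t^2 - 164*t - 27) - 140*t^3 - 272*t^2 - 36*t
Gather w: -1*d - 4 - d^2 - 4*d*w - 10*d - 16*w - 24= -d^2 - 11*d + w*(-4*d - 16) - 28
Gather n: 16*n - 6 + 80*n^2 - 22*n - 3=80*n^2 - 6*n - 9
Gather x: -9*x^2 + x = -9*x^2 + x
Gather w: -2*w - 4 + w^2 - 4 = w^2 - 2*w - 8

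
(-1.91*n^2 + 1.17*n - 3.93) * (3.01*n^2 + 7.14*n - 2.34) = -5.7491*n^4 - 10.1157*n^3 + 0.993899999999999*n^2 - 30.798*n + 9.1962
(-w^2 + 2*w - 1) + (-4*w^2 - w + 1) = -5*w^2 + w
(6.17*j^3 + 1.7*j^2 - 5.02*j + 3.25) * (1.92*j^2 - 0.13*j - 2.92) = 11.8464*j^5 + 2.4619*j^4 - 27.8758*j^3 + 1.9286*j^2 + 14.2359*j - 9.49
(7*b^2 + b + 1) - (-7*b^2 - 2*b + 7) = 14*b^2 + 3*b - 6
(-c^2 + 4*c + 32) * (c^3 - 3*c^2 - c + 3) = -c^5 + 7*c^4 + 21*c^3 - 103*c^2 - 20*c + 96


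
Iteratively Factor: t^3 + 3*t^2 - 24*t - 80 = (t - 5)*(t^2 + 8*t + 16) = (t - 5)*(t + 4)*(t + 4)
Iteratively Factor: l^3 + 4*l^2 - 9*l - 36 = (l + 4)*(l^2 - 9) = (l - 3)*(l + 4)*(l + 3)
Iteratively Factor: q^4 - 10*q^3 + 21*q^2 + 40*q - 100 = (q + 2)*(q^3 - 12*q^2 + 45*q - 50) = (q - 5)*(q + 2)*(q^2 - 7*q + 10) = (q - 5)*(q - 2)*(q + 2)*(q - 5)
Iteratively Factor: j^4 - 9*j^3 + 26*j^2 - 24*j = (j - 2)*(j^3 - 7*j^2 + 12*j) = (j - 3)*(j - 2)*(j^2 - 4*j) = (j - 4)*(j - 3)*(j - 2)*(j)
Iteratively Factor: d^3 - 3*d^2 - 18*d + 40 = (d - 5)*(d^2 + 2*d - 8) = (d - 5)*(d - 2)*(d + 4)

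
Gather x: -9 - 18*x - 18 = -18*x - 27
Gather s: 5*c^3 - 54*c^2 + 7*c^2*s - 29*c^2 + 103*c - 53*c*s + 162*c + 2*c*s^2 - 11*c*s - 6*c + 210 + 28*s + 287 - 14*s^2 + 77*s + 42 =5*c^3 - 83*c^2 + 259*c + s^2*(2*c - 14) + s*(7*c^2 - 64*c + 105) + 539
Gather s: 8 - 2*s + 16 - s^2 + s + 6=-s^2 - s + 30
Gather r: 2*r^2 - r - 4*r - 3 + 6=2*r^2 - 5*r + 3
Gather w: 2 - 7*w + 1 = 3 - 7*w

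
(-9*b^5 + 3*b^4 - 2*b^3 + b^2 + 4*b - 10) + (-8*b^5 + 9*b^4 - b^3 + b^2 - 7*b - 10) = -17*b^5 + 12*b^4 - 3*b^3 + 2*b^2 - 3*b - 20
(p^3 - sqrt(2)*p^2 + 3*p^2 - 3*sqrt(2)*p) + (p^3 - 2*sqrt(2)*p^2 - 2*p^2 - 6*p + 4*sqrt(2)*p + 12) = 2*p^3 - 3*sqrt(2)*p^2 + p^2 - 6*p + sqrt(2)*p + 12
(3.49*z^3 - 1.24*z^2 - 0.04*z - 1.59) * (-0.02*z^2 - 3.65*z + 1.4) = -0.0698*z^5 - 12.7137*z^4 + 9.4128*z^3 - 1.5582*z^2 + 5.7475*z - 2.226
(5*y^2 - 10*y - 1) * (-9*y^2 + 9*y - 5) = -45*y^4 + 135*y^3 - 106*y^2 + 41*y + 5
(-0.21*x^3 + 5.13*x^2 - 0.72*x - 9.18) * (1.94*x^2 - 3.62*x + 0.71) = -0.4074*x^5 + 10.7124*x^4 - 20.1165*x^3 - 11.5605*x^2 + 32.7204*x - 6.5178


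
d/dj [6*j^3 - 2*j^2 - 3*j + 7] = 18*j^2 - 4*j - 3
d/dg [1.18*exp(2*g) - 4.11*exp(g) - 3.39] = (2.36*exp(g) - 4.11)*exp(g)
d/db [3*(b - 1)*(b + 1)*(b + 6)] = 9*b^2 + 36*b - 3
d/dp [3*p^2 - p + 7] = 6*p - 1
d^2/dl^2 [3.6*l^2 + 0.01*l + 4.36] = 7.20000000000000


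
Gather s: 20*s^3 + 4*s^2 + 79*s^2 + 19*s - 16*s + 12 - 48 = 20*s^3 + 83*s^2 + 3*s - 36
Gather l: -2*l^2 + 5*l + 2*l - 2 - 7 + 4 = -2*l^2 + 7*l - 5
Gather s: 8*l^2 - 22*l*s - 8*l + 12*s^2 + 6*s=8*l^2 - 8*l + 12*s^2 + s*(6 - 22*l)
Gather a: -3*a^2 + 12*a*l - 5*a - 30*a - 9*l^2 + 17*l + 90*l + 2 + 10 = -3*a^2 + a*(12*l - 35) - 9*l^2 + 107*l + 12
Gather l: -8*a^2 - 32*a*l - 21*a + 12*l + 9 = -8*a^2 - 21*a + l*(12 - 32*a) + 9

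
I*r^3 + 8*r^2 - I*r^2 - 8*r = r*(r - 8*I)*(I*r - I)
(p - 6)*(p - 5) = p^2 - 11*p + 30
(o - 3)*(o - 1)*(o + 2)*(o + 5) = o^4 + 3*o^3 - 15*o^2 - 19*o + 30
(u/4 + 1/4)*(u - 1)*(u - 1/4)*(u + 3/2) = u^4/4 + 5*u^3/16 - 11*u^2/32 - 5*u/16 + 3/32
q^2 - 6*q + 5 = (q - 5)*(q - 1)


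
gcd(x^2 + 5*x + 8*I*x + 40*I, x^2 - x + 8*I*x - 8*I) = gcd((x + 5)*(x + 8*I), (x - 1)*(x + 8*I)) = x + 8*I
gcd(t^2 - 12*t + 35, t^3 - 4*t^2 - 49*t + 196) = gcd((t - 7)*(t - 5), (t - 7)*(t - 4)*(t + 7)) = t - 7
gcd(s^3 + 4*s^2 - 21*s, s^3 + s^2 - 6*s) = s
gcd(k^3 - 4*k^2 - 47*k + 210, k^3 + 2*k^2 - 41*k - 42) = k^2 + k - 42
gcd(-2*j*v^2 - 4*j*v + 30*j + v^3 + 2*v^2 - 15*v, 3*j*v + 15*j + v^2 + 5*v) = v + 5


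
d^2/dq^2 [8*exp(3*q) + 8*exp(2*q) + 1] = (72*exp(q) + 32)*exp(2*q)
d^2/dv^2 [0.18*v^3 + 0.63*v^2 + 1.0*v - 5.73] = 1.08*v + 1.26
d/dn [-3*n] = -3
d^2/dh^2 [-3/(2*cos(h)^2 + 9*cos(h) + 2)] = 3*(16*sin(h)^4 - 73*sin(h)^2 - 171*cos(h)/2 + 27*cos(3*h)/2 - 97)/(-2*sin(h)^2 + 9*cos(h) + 4)^3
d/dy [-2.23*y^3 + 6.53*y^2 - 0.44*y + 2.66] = -6.69*y^2 + 13.06*y - 0.44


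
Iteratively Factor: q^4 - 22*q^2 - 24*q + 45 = (q - 5)*(q^3 + 5*q^2 + 3*q - 9) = (q - 5)*(q + 3)*(q^2 + 2*q - 3) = (q - 5)*(q - 1)*(q + 3)*(q + 3)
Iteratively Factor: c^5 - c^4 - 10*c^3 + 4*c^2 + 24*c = (c + 2)*(c^4 - 3*c^3 - 4*c^2 + 12*c) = (c + 2)^2*(c^3 - 5*c^2 + 6*c) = (c - 3)*(c + 2)^2*(c^2 - 2*c) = c*(c - 3)*(c + 2)^2*(c - 2)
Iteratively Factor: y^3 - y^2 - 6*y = (y - 3)*(y^2 + 2*y) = y*(y - 3)*(y + 2)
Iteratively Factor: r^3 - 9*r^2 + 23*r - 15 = (r - 1)*(r^2 - 8*r + 15) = (r - 3)*(r - 1)*(r - 5)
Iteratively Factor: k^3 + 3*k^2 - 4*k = (k)*(k^2 + 3*k - 4) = k*(k + 4)*(k - 1)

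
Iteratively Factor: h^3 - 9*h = (h + 3)*(h^2 - 3*h) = h*(h + 3)*(h - 3)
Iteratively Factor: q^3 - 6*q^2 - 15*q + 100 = (q + 4)*(q^2 - 10*q + 25) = (q - 5)*(q + 4)*(q - 5)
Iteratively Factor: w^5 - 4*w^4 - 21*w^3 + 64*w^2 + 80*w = (w)*(w^4 - 4*w^3 - 21*w^2 + 64*w + 80) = w*(w - 4)*(w^3 - 21*w - 20) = w*(w - 4)*(w + 4)*(w^2 - 4*w - 5) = w*(w - 5)*(w - 4)*(w + 4)*(w + 1)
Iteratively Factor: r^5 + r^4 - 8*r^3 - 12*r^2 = (r + 2)*(r^4 - r^3 - 6*r^2) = (r + 2)^2*(r^3 - 3*r^2) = r*(r + 2)^2*(r^2 - 3*r) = r*(r - 3)*(r + 2)^2*(r)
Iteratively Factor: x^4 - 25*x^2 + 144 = (x - 3)*(x^3 + 3*x^2 - 16*x - 48) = (x - 3)*(x + 3)*(x^2 - 16) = (x - 4)*(x - 3)*(x + 3)*(x + 4)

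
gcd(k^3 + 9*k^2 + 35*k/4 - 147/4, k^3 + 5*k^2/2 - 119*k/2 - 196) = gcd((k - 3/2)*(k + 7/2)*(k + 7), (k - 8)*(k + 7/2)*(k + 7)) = k^2 + 21*k/2 + 49/2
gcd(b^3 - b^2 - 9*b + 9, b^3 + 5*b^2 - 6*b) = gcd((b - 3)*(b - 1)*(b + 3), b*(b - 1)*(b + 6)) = b - 1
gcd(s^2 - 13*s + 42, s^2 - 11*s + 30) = s - 6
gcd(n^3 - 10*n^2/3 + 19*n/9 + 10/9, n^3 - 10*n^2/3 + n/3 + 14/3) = n - 2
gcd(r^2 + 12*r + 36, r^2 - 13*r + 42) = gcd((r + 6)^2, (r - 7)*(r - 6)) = 1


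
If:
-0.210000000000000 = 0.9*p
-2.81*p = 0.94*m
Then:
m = 0.70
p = -0.23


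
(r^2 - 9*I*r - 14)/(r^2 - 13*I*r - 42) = (r - 2*I)/(r - 6*I)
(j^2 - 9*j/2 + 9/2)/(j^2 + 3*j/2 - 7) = (2*j^2 - 9*j + 9)/(2*j^2 + 3*j - 14)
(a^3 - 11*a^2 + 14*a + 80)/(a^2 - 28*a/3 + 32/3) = 3*(a^2 - 3*a - 10)/(3*a - 4)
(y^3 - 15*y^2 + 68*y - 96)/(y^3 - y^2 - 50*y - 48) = (y^2 - 7*y + 12)/(y^2 + 7*y + 6)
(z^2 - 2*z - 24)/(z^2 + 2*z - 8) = (z - 6)/(z - 2)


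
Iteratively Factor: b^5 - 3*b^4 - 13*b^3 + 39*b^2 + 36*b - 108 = (b + 2)*(b^4 - 5*b^3 - 3*b^2 + 45*b - 54) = (b - 2)*(b + 2)*(b^3 - 3*b^2 - 9*b + 27) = (b - 3)*(b - 2)*(b + 2)*(b^2 - 9) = (b - 3)^2*(b - 2)*(b + 2)*(b + 3)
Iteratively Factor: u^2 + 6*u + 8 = (u + 2)*(u + 4)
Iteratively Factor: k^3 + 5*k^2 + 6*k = (k + 2)*(k^2 + 3*k) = (k + 2)*(k + 3)*(k)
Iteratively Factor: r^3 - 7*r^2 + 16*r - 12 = (r - 2)*(r^2 - 5*r + 6) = (r - 3)*(r - 2)*(r - 2)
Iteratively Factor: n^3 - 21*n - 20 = (n - 5)*(n^2 + 5*n + 4) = (n - 5)*(n + 4)*(n + 1)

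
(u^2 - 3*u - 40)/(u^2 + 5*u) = (u - 8)/u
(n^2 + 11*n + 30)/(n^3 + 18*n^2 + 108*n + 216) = (n + 5)/(n^2 + 12*n + 36)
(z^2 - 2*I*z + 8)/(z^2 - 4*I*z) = (z + 2*I)/z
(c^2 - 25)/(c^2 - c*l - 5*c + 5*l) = (c + 5)/(c - l)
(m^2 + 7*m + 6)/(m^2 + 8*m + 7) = (m + 6)/(m + 7)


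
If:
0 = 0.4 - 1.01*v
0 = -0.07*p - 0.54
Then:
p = -7.71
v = 0.40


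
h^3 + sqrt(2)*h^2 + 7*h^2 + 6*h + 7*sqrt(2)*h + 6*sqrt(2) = (h + 1)*(h + 6)*(h + sqrt(2))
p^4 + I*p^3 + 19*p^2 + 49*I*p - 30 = (p - 5*I)*(p + I)*(p + 2*I)*(p + 3*I)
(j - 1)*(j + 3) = j^2 + 2*j - 3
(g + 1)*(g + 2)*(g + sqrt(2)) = g^3 + sqrt(2)*g^2 + 3*g^2 + 2*g + 3*sqrt(2)*g + 2*sqrt(2)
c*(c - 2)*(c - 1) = c^3 - 3*c^2 + 2*c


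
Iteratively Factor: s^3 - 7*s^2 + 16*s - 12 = (s - 2)*(s^2 - 5*s + 6) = (s - 3)*(s - 2)*(s - 2)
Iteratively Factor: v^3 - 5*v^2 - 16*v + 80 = (v - 4)*(v^2 - v - 20) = (v - 5)*(v - 4)*(v + 4)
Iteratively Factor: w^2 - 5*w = (w)*(w - 5)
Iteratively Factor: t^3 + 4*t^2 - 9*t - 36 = (t - 3)*(t^2 + 7*t + 12) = (t - 3)*(t + 4)*(t + 3)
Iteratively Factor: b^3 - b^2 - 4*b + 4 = (b - 1)*(b^2 - 4) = (b - 2)*(b - 1)*(b + 2)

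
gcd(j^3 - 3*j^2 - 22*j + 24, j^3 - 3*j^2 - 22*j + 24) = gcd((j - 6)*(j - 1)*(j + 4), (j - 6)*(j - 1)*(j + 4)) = j^3 - 3*j^2 - 22*j + 24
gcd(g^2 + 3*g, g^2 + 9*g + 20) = 1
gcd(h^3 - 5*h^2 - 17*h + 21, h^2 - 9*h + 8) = h - 1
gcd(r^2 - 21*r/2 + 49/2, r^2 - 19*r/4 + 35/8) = r - 7/2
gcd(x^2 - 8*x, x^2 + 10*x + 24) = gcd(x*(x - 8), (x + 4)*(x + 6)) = 1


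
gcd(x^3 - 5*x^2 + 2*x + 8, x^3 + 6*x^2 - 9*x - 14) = x^2 - x - 2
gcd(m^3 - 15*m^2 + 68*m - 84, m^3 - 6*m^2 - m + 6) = m - 6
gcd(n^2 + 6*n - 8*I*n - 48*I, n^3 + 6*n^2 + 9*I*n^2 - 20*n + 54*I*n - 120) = n + 6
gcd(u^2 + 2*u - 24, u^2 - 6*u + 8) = u - 4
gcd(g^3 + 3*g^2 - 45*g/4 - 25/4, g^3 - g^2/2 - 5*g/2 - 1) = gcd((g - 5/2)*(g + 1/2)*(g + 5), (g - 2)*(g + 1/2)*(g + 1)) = g + 1/2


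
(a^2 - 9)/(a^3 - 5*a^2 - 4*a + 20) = (a^2 - 9)/(a^3 - 5*a^2 - 4*a + 20)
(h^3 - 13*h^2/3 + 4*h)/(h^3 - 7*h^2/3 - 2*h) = (3*h - 4)/(3*h + 2)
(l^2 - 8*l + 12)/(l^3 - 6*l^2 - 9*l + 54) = (l - 2)/(l^2 - 9)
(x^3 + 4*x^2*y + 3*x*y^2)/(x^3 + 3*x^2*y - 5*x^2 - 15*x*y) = (x + y)/(x - 5)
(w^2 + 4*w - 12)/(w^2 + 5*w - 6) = (w - 2)/(w - 1)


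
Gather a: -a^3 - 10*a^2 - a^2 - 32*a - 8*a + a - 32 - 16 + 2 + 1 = -a^3 - 11*a^2 - 39*a - 45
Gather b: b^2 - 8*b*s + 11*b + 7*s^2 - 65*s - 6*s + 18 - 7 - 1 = b^2 + b*(11 - 8*s) + 7*s^2 - 71*s + 10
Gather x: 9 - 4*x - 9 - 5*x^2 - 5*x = -5*x^2 - 9*x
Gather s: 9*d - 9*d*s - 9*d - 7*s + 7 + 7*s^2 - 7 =7*s^2 + s*(-9*d - 7)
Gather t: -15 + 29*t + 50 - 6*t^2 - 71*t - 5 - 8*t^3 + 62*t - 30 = -8*t^3 - 6*t^2 + 20*t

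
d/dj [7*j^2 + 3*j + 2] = 14*j + 3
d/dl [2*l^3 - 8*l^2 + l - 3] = 6*l^2 - 16*l + 1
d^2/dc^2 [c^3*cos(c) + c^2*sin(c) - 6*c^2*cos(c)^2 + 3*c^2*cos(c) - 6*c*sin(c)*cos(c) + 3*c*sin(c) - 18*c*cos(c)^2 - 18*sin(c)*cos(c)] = -c^3*cos(c) - 7*c^2*sin(c) - 3*c^2*cos(c) + 12*c^2*cos(2*c) - 15*c*sin(c) + 36*sqrt(2)*c*sin(2*c + pi/4) + 10*c*cos(c) + 2*sin(c) + 72*sin(2*c) + 12*cos(c) - 18*cos(2*c) - 6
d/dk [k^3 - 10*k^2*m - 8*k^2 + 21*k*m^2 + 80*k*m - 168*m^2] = 3*k^2 - 20*k*m - 16*k + 21*m^2 + 80*m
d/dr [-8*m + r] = 1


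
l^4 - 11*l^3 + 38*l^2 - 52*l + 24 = (l - 6)*(l - 2)^2*(l - 1)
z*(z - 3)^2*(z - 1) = z^4 - 7*z^3 + 15*z^2 - 9*z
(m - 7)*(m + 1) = m^2 - 6*m - 7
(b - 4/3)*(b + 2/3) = b^2 - 2*b/3 - 8/9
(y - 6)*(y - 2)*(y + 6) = y^3 - 2*y^2 - 36*y + 72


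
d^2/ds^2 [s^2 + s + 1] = 2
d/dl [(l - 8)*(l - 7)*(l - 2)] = 3*l^2 - 34*l + 86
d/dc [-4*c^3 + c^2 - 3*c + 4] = -12*c^2 + 2*c - 3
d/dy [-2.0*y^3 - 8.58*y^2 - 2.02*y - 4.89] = -6.0*y^2 - 17.16*y - 2.02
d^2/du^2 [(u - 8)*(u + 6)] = 2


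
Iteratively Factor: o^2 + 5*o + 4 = (o + 4)*(o + 1)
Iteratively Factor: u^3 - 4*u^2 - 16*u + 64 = (u - 4)*(u^2 - 16) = (u - 4)*(u + 4)*(u - 4)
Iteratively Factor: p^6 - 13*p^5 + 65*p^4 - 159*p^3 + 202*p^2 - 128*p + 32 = (p - 1)*(p^5 - 12*p^4 + 53*p^3 - 106*p^2 + 96*p - 32) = (p - 2)*(p - 1)*(p^4 - 10*p^3 + 33*p^2 - 40*p + 16) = (p - 2)*(p - 1)^2*(p^3 - 9*p^2 + 24*p - 16) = (p - 4)*(p - 2)*(p - 1)^2*(p^2 - 5*p + 4) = (p - 4)^2*(p - 2)*(p - 1)^2*(p - 1)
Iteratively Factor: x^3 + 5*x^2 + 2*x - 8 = (x + 4)*(x^2 + x - 2) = (x + 2)*(x + 4)*(x - 1)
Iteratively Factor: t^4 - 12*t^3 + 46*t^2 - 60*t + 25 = (t - 5)*(t^3 - 7*t^2 + 11*t - 5) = (t - 5)^2*(t^2 - 2*t + 1) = (t - 5)^2*(t - 1)*(t - 1)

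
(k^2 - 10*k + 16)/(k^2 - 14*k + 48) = (k - 2)/(k - 6)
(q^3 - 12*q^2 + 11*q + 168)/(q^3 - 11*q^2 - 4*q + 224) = (q + 3)/(q + 4)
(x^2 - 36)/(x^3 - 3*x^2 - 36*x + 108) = 1/(x - 3)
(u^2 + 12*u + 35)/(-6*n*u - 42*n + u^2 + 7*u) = (u + 5)/(-6*n + u)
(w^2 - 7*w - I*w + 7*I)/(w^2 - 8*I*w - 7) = (w - 7)/(w - 7*I)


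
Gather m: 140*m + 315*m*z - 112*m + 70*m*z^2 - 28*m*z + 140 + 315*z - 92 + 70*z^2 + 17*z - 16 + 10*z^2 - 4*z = m*(70*z^2 + 287*z + 28) + 80*z^2 + 328*z + 32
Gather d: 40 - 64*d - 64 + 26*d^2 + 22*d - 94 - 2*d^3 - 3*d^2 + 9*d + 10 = -2*d^3 + 23*d^2 - 33*d - 108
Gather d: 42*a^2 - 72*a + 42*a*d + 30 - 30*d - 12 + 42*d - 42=42*a^2 - 72*a + d*(42*a + 12) - 24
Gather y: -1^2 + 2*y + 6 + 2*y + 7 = 4*y + 12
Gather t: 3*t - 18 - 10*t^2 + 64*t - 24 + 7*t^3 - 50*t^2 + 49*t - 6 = 7*t^3 - 60*t^2 + 116*t - 48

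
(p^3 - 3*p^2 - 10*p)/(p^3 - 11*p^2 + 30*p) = (p + 2)/(p - 6)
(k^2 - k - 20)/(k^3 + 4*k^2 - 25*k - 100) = 1/(k + 5)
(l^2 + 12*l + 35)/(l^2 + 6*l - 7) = (l + 5)/(l - 1)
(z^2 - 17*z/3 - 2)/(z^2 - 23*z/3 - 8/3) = (z - 6)/(z - 8)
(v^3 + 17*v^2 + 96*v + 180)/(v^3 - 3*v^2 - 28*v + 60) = (v^2 + 12*v + 36)/(v^2 - 8*v + 12)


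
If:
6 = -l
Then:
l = -6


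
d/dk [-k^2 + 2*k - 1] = 2 - 2*k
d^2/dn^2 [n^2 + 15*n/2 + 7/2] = 2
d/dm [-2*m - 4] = -2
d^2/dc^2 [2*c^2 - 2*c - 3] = 4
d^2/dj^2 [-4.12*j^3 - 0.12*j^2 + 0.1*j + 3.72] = -24.72*j - 0.24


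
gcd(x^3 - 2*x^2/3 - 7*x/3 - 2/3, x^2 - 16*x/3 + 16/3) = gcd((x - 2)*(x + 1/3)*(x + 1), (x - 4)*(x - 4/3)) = 1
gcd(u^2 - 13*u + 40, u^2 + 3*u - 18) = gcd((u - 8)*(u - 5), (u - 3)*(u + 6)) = 1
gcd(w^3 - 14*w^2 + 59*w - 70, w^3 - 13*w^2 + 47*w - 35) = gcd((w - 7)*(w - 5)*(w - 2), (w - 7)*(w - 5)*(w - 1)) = w^2 - 12*w + 35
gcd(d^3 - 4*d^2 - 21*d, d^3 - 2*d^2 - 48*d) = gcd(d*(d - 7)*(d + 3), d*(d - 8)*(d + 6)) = d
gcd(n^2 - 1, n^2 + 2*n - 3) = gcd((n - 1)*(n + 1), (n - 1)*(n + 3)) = n - 1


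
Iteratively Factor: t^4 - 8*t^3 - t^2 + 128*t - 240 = (t + 4)*(t^3 - 12*t^2 + 47*t - 60) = (t - 4)*(t + 4)*(t^2 - 8*t + 15) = (t - 4)*(t - 3)*(t + 4)*(t - 5)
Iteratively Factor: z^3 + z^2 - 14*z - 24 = (z + 2)*(z^2 - z - 12) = (z + 2)*(z + 3)*(z - 4)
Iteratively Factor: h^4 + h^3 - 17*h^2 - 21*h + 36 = (h + 3)*(h^3 - 2*h^2 - 11*h + 12) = (h + 3)^2*(h^2 - 5*h + 4) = (h - 4)*(h + 3)^2*(h - 1)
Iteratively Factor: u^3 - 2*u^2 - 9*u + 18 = (u + 3)*(u^2 - 5*u + 6) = (u - 3)*(u + 3)*(u - 2)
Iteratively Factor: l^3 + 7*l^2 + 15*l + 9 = (l + 3)*(l^2 + 4*l + 3) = (l + 3)^2*(l + 1)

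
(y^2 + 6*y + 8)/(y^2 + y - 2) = (y + 4)/(y - 1)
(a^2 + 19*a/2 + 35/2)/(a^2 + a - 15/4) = 2*(a + 7)/(2*a - 3)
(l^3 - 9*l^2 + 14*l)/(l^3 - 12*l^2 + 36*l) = (l^2 - 9*l + 14)/(l^2 - 12*l + 36)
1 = 1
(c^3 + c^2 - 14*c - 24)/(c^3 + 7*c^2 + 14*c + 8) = (c^2 - c - 12)/(c^2 + 5*c + 4)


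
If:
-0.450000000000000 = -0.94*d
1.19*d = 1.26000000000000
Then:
No Solution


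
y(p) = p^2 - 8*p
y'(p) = 2*p - 8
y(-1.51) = 14.36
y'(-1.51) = -11.02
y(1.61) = -10.29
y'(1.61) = -4.78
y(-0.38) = 3.18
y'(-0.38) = -8.76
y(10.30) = 23.69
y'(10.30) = 12.60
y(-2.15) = 21.82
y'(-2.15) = -12.30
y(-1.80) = 17.64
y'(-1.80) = -11.60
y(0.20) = -1.56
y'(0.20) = -7.60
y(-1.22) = 11.25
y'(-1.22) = -10.44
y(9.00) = 9.00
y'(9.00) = 10.00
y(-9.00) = 153.00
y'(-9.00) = -26.00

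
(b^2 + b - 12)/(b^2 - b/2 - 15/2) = 2*(b + 4)/(2*b + 5)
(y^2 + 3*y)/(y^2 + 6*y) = (y + 3)/(y + 6)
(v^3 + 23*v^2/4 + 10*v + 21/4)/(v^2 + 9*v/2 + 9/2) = (4*v^2 + 11*v + 7)/(2*(2*v + 3))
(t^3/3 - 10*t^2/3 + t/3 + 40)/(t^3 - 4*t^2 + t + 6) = (t^3 - 10*t^2 + t + 120)/(3*(t^3 - 4*t^2 + t + 6))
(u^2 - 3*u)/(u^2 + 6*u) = (u - 3)/(u + 6)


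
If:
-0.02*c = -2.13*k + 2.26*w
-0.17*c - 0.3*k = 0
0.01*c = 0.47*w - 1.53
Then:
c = -5.77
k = 3.27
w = 3.13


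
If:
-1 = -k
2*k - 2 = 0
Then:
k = 1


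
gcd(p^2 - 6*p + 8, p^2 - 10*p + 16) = p - 2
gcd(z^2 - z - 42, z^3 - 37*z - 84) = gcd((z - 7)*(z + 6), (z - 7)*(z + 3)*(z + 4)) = z - 7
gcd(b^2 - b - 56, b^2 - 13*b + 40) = b - 8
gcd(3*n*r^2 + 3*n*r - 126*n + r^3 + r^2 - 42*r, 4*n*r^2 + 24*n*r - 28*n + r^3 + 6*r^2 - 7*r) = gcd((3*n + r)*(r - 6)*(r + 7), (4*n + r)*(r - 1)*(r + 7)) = r + 7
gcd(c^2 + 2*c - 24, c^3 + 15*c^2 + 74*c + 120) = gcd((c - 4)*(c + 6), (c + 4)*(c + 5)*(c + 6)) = c + 6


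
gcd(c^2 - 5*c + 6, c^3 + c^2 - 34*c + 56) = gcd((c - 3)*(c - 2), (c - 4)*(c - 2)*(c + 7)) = c - 2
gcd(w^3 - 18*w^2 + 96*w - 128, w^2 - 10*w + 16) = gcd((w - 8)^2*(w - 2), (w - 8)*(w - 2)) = w^2 - 10*w + 16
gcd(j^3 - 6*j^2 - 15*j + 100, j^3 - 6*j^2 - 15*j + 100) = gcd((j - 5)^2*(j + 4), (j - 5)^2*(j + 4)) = j^3 - 6*j^2 - 15*j + 100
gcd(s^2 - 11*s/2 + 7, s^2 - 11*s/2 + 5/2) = 1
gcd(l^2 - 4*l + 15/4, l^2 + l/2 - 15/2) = l - 5/2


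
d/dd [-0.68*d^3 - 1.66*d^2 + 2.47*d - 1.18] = -2.04*d^2 - 3.32*d + 2.47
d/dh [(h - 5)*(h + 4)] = 2*h - 1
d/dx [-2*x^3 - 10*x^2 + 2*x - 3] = -6*x^2 - 20*x + 2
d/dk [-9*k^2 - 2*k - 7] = -18*k - 2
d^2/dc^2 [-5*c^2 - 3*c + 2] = -10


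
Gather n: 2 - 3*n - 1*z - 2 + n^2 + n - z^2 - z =n^2 - 2*n - z^2 - 2*z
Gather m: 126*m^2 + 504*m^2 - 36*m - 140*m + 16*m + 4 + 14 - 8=630*m^2 - 160*m + 10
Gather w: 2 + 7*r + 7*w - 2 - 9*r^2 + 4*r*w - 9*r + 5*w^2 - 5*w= -9*r^2 - 2*r + 5*w^2 + w*(4*r + 2)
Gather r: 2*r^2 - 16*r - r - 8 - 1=2*r^2 - 17*r - 9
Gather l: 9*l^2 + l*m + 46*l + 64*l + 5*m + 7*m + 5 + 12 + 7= 9*l^2 + l*(m + 110) + 12*m + 24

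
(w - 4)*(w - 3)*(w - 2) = w^3 - 9*w^2 + 26*w - 24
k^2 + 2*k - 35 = (k - 5)*(k + 7)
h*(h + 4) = h^2 + 4*h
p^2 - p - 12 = (p - 4)*(p + 3)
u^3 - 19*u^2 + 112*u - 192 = (u - 8)^2*(u - 3)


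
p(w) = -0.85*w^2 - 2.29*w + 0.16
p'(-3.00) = 2.81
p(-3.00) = -0.62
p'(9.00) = -17.59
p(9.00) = -89.30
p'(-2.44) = 1.86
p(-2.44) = 0.69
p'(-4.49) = 5.34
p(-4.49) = -6.69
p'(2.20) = -6.03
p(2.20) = -8.99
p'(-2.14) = 1.35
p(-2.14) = 1.17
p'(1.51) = -4.86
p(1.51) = -5.24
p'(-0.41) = -1.59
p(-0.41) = 0.96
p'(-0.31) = -1.76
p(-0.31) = 0.79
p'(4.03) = -9.14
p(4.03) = -22.87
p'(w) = -1.7*w - 2.29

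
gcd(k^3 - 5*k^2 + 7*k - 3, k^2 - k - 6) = k - 3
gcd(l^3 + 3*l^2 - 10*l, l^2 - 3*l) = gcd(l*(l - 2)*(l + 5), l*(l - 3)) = l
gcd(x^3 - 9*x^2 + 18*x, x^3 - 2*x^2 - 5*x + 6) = x - 3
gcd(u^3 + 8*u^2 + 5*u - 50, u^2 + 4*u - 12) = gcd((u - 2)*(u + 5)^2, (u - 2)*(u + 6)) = u - 2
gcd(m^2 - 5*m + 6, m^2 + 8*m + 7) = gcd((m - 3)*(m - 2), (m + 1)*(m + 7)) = 1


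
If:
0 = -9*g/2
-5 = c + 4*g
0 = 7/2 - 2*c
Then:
No Solution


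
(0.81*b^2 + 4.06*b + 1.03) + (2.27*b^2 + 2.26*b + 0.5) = 3.08*b^2 + 6.32*b + 1.53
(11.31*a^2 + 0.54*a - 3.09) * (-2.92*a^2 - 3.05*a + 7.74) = -33.0252*a^4 - 36.0723*a^3 + 94.9152*a^2 + 13.6041*a - 23.9166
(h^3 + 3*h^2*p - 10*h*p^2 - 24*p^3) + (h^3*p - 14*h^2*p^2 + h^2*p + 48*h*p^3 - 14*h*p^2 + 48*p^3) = h^3*p + h^3 - 14*h^2*p^2 + 4*h^2*p + 48*h*p^3 - 24*h*p^2 + 24*p^3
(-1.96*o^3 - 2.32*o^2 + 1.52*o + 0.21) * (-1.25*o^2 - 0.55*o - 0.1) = 2.45*o^5 + 3.978*o^4 - 0.428*o^3 - 0.8665*o^2 - 0.2675*o - 0.021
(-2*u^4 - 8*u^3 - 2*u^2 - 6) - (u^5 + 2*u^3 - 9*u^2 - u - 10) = -u^5 - 2*u^4 - 10*u^3 + 7*u^2 + u + 4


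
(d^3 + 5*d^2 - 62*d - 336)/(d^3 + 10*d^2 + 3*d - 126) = (d - 8)/(d - 3)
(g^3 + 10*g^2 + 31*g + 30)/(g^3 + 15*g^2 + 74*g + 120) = (g^2 + 5*g + 6)/(g^2 + 10*g + 24)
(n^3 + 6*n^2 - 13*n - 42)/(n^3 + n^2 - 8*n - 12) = (n + 7)/(n + 2)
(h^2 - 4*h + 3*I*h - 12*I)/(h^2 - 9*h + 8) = (h^2 + h*(-4 + 3*I) - 12*I)/(h^2 - 9*h + 8)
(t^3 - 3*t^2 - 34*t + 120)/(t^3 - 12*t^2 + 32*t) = (t^2 + t - 30)/(t*(t - 8))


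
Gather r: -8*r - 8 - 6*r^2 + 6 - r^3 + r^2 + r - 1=-r^3 - 5*r^2 - 7*r - 3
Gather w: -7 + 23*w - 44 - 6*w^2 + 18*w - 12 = -6*w^2 + 41*w - 63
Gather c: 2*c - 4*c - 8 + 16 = 8 - 2*c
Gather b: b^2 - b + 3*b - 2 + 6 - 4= b^2 + 2*b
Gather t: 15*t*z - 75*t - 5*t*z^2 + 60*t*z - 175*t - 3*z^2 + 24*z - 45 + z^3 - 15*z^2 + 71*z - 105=t*(-5*z^2 + 75*z - 250) + z^3 - 18*z^2 + 95*z - 150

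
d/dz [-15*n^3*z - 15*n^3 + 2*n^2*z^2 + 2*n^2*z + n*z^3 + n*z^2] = n*(-15*n^2 + 4*n*z + 2*n + 3*z^2 + 2*z)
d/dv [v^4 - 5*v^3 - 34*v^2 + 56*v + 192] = 4*v^3 - 15*v^2 - 68*v + 56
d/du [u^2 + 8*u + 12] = 2*u + 8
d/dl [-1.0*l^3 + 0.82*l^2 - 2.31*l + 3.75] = -3.0*l^2 + 1.64*l - 2.31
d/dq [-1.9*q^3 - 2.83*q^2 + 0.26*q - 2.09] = -5.7*q^2 - 5.66*q + 0.26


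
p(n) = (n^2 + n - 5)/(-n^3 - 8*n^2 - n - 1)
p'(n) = (2*n + 1)/(-n^3 - 8*n^2 - n - 1) + (n^2 + n - 5)*(3*n^2 + 16*n + 1)/(-n^3 - 8*n^2 - n - 1)^2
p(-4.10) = -0.12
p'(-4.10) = 0.09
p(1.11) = 0.20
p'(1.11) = -0.58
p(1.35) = 0.09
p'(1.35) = -0.33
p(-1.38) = 0.37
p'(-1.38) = 0.60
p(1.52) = 0.05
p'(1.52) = -0.23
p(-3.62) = -0.08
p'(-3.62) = 0.09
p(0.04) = 4.71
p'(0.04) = -8.38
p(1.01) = 0.27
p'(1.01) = -0.75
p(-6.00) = -0.37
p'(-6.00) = 0.24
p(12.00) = -0.05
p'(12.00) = 0.00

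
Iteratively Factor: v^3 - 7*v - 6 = (v + 1)*(v^2 - v - 6) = (v + 1)*(v + 2)*(v - 3)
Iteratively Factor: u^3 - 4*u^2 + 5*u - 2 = (u - 1)*(u^2 - 3*u + 2) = (u - 2)*(u - 1)*(u - 1)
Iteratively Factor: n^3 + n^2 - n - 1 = (n + 1)*(n^2 - 1) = (n + 1)^2*(n - 1)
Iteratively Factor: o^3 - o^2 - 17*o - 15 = (o + 1)*(o^2 - 2*o - 15) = (o + 1)*(o + 3)*(o - 5)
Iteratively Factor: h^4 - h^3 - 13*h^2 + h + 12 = (h + 3)*(h^3 - 4*h^2 - h + 4) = (h + 1)*(h + 3)*(h^2 - 5*h + 4) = (h - 1)*(h + 1)*(h + 3)*(h - 4)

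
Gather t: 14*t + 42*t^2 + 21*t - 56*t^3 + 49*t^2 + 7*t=-56*t^3 + 91*t^2 + 42*t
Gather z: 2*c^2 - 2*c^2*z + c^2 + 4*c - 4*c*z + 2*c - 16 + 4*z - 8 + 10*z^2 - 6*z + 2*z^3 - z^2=3*c^2 + 6*c + 2*z^3 + 9*z^2 + z*(-2*c^2 - 4*c - 2) - 24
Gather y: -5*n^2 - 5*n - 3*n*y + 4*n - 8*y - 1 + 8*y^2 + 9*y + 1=-5*n^2 - n + 8*y^2 + y*(1 - 3*n)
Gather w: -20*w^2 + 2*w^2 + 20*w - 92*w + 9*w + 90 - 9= -18*w^2 - 63*w + 81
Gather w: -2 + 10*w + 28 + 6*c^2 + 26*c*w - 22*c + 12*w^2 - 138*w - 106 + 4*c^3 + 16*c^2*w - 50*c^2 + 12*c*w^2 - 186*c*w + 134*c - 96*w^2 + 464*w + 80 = 4*c^3 - 44*c^2 + 112*c + w^2*(12*c - 84) + w*(16*c^2 - 160*c + 336)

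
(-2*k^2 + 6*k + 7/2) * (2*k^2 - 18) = -4*k^4 + 12*k^3 + 43*k^2 - 108*k - 63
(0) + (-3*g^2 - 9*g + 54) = -3*g^2 - 9*g + 54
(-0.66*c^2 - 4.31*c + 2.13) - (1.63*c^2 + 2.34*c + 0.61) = -2.29*c^2 - 6.65*c + 1.52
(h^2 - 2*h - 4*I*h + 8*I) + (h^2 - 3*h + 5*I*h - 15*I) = 2*h^2 - 5*h + I*h - 7*I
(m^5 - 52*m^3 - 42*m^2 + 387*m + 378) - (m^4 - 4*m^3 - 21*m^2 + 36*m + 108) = m^5 - m^4 - 48*m^3 - 21*m^2 + 351*m + 270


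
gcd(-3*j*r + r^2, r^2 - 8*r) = r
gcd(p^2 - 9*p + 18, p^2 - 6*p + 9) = p - 3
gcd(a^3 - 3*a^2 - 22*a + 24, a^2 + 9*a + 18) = 1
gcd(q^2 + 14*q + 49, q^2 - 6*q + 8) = 1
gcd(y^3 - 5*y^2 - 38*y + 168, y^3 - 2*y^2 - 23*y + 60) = y - 4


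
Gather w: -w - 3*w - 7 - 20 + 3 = -4*w - 24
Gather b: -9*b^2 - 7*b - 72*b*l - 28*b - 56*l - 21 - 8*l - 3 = -9*b^2 + b*(-72*l - 35) - 64*l - 24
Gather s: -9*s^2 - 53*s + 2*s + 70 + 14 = -9*s^2 - 51*s + 84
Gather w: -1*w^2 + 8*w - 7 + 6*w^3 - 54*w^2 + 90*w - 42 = 6*w^3 - 55*w^2 + 98*w - 49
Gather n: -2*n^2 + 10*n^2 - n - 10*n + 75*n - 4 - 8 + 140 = 8*n^2 + 64*n + 128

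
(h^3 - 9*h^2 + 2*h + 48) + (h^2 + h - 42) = h^3 - 8*h^2 + 3*h + 6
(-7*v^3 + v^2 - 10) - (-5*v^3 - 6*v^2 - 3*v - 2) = -2*v^3 + 7*v^2 + 3*v - 8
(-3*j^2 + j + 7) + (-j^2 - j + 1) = 8 - 4*j^2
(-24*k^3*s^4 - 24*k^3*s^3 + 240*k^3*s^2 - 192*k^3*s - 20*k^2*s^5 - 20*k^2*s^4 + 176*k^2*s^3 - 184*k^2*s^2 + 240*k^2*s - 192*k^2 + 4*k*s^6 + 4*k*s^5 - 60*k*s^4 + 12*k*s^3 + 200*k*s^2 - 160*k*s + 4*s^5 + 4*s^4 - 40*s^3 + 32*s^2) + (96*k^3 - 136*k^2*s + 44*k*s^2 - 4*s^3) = -24*k^3*s^4 - 24*k^3*s^3 + 240*k^3*s^2 - 192*k^3*s + 96*k^3 - 20*k^2*s^5 - 20*k^2*s^4 + 176*k^2*s^3 - 184*k^2*s^2 + 104*k^2*s - 192*k^2 + 4*k*s^6 + 4*k*s^5 - 60*k*s^4 + 12*k*s^3 + 244*k*s^2 - 160*k*s + 4*s^5 + 4*s^4 - 44*s^3 + 32*s^2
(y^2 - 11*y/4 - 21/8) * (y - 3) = y^3 - 23*y^2/4 + 45*y/8 + 63/8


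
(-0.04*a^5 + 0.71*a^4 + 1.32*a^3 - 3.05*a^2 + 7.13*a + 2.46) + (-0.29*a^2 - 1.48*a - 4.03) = -0.04*a^5 + 0.71*a^4 + 1.32*a^3 - 3.34*a^2 + 5.65*a - 1.57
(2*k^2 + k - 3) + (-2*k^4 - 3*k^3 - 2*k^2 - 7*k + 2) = -2*k^4 - 3*k^3 - 6*k - 1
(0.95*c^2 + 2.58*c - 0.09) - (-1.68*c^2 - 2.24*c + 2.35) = 2.63*c^2 + 4.82*c - 2.44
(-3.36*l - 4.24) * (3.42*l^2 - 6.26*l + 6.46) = -11.4912*l^3 + 6.5328*l^2 + 4.8368*l - 27.3904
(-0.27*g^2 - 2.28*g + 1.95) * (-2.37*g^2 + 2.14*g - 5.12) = 0.6399*g^4 + 4.8258*g^3 - 8.1183*g^2 + 15.8466*g - 9.984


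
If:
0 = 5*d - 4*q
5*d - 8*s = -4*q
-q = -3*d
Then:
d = 0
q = 0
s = 0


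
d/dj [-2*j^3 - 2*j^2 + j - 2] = -6*j^2 - 4*j + 1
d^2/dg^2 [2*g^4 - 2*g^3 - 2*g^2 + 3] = 24*g^2 - 12*g - 4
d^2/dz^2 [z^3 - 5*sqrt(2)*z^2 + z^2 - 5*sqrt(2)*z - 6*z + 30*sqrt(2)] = 6*z - 10*sqrt(2) + 2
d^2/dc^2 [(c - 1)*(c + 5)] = 2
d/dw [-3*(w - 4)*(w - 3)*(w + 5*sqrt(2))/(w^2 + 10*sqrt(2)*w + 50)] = 3*(-w^4 - 20*sqrt(2)*w^3 - 238*w^2 + 35*sqrt(2)*w^2 - 380*sqrt(2)*w + 700*w + 600 + 1750*sqrt(2))/(w^4 + 20*sqrt(2)*w^3 + 300*w^2 + 1000*sqrt(2)*w + 2500)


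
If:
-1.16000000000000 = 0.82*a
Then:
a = -1.41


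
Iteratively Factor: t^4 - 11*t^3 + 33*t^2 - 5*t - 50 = (t + 1)*(t^3 - 12*t^2 + 45*t - 50) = (t - 5)*(t + 1)*(t^2 - 7*t + 10) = (t - 5)*(t - 2)*(t + 1)*(t - 5)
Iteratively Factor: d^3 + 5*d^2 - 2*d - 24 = (d + 4)*(d^2 + d - 6) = (d + 3)*(d + 4)*(d - 2)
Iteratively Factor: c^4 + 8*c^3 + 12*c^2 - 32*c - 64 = (c + 4)*(c^3 + 4*c^2 - 4*c - 16) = (c + 4)^2*(c^2 - 4) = (c + 2)*(c + 4)^2*(c - 2)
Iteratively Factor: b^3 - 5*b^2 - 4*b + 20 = (b + 2)*(b^2 - 7*b + 10) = (b - 2)*(b + 2)*(b - 5)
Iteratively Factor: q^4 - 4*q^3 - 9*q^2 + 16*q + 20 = (q - 5)*(q^3 + q^2 - 4*q - 4) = (q - 5)*(q - 2)*(q^2 + 3*q + 2) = (q - 5)*(q - 2)*(q + 1)*(q + 2)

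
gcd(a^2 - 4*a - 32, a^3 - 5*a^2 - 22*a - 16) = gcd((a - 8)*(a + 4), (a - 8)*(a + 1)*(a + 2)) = a - 8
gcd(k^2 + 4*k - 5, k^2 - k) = k - 1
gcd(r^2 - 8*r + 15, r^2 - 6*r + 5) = r - 5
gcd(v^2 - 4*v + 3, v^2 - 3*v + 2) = v - 1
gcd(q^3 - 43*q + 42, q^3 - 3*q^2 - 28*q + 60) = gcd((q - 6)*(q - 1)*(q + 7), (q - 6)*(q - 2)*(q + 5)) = q - 6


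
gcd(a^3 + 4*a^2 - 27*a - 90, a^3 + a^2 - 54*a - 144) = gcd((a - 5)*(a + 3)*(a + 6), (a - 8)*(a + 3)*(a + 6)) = a^2 + 9*a + 18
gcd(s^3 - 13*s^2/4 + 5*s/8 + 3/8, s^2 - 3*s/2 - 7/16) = s + 1/4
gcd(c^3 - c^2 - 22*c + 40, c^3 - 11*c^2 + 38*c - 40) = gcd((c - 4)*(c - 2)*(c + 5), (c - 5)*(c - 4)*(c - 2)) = c^2 - 6*c + 8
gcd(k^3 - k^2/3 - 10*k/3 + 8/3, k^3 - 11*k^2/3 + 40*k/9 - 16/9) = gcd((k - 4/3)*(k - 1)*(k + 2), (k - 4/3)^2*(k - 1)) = k^2 - 7*k/3 + 4/3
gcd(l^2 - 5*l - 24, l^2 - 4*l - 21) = l + 3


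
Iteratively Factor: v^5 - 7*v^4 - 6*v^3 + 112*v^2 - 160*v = (v)*(v^4 - 7*v^3 - 6*v^2 + 112*v - 160) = v*(v - 5)*(v^3 - 2*v^2 - 16*v + 32) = v*(v - 5)*(v - 4)*(v^2 + 2*v - 8) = v*(v - 5)*(v - 4)*(v - 2)*(v + 4)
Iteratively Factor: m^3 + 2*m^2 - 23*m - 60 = (m + 3)*(m^2 - m - 20) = (m + 3)*(m + 4)*(m - 5)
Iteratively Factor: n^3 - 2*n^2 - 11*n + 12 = (n - 4)*(n^2 + 2*n - 3) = (n - 4)*(n + 3)*(n - 1)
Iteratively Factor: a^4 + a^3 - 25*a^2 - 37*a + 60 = (a + 4)*(a^3 - 3*a^2 - 13*a + 15) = (a - 5)*(a + 4)*(a^2 + 2*a - 3) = (a - 5)*(a + 3)*(a + 4)*(a - 1)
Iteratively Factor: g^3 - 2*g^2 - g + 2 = (g + 1)*(g^2 - 3*g + 2) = (g - 1)*(g + 1)*(g - 2)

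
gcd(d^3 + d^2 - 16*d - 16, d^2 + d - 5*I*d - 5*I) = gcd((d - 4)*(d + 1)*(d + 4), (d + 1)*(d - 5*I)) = d + 1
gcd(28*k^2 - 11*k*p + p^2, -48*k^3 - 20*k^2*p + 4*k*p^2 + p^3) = -4*k + p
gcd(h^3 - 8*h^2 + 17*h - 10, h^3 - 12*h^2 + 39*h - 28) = h - 1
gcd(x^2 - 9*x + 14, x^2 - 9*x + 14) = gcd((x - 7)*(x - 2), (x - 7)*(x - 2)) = x^2 - 9*x + 14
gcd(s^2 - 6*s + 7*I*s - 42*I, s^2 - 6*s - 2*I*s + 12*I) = s - 6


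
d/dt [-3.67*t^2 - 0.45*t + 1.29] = -7.34*t - 0.45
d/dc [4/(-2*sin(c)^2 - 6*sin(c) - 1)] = 8*(2*sin(c) + 3)*cos(c)/(6*sin(c) - cos(2*c) + 2)^2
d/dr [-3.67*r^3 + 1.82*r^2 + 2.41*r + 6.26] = -11.01*r^2 + 3.64*r + 2.41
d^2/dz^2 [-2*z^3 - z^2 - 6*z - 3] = -12*z - 2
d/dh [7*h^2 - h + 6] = 14*h - 1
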